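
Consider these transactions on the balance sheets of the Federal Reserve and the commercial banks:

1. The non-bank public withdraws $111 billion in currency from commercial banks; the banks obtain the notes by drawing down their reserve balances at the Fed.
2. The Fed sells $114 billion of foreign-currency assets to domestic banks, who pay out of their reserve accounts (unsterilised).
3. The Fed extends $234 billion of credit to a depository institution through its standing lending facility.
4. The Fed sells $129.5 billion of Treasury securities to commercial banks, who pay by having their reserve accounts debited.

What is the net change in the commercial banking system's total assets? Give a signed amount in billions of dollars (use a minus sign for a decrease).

+$123 billion

Fed balance sheet:
  Assets:      Securities −$129.5B, Loans to banks +$234B, Foreign assets −$114B
  Liabilities: Bank reserves −$120.5B, Currency in circulation +$111B
Commercial banking system:
  Assets:      Reserves at CB −$120.5B, Securities +$129.5B, Foreign assets +$114B
  Liabilities: Checkable deposits −$111B, Borrowings from CB +$234B
Change in total bank assets = +$123 billion.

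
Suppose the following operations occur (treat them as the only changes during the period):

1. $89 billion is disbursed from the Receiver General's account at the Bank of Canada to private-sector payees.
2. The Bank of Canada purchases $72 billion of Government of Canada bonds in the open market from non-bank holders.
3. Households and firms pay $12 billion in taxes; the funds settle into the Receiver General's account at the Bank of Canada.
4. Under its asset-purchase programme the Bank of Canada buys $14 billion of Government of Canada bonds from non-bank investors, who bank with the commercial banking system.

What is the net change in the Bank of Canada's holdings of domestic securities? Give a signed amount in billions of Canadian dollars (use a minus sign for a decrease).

+$86 billion

Bank of Canada balance sheet:
  Assets:      Securities +$86B
  Liabilities: Bank reserves +$163B, Government deposits −$77B
Commercial banking system:
  Assets:      Reserves at CB +$163B
  Liabilities: Checkable deposits +$163B
So the change in the Bank of Canada's holdings of domestic securities is +$86 billion.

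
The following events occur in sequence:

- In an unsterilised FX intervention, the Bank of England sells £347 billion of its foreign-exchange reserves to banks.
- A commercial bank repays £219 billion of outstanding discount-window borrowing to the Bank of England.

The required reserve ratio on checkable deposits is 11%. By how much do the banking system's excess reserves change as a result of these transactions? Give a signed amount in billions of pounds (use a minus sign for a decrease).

-£566 billion

FX sale £347 billion: reserves −£347B, deposits 0.
Discount-window repayment £219 billion: reserves −£219B, deposits 0.
Totals: Δreserves = −£566B, Δdeposits = 0.
Δrequired reserves = 11% × 0 = 0.
Δexcess reserves = Δreserves − Δrequired = −£566B − (0) = -£566 billion.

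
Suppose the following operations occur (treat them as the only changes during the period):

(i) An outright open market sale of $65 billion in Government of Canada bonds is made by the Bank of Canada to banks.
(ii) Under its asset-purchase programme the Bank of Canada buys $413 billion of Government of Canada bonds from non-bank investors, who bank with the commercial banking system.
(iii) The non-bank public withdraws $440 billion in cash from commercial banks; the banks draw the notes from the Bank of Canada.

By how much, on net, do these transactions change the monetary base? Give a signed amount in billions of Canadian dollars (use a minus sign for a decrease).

OMO sale (to banks) $65 billion: Bank of Canada balance sheet contracts → −$65B.
Asset purchase (from non-banks) $413 billion: Bank of Canada balance sheet expands → +$413B.
Currency withdrawal $440 billion: just a shift between currency and reserves — both are base money → 0.
Net: −65 + 413 + 0 = +$348 billion.

+$348 billion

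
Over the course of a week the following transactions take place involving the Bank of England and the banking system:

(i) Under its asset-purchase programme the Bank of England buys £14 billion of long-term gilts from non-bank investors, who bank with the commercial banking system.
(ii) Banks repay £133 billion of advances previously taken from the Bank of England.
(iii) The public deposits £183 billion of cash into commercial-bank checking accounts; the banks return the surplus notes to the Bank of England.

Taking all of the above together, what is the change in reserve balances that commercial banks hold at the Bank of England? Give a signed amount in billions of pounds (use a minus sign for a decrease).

Asset purchase (from non-banks) £14 billion: the Bank of England pays by crediting reserve accounts → +£14B.
Discount-window repayment £133 billion: repayment is debited from reserves → −£133B.
Currency deposit £183 billion: returned notes are swapped for reserve credit → +£183B.
Net: 14 − 133 + 183 = +£64 billion.

+£64 billion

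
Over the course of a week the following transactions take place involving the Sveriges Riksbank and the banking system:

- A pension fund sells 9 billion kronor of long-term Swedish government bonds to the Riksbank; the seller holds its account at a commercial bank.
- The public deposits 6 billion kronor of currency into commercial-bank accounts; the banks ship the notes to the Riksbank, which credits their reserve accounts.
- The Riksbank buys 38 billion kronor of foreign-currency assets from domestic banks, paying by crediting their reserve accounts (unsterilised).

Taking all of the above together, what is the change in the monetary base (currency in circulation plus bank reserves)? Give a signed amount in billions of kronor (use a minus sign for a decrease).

Asset purchase (from non-banks) 9 billion kronor: Riksbank balance sheet expands → +9B.
Currency deposit 6 billion kronor: just a shift between currency and reserves — both are base money → 0.
FX purchase 38 billion kronor: Riksbank balance sheet expands → +38B.
Net: 9 + 0 + 38 = +47 billion.

+47 billion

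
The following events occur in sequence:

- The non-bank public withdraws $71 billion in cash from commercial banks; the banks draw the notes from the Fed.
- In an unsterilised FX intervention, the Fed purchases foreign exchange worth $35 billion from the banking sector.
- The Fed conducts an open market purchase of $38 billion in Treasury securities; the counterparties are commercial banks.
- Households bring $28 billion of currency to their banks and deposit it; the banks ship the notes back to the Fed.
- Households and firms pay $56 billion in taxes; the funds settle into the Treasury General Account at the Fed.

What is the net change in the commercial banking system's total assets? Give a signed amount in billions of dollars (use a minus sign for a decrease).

Currency withdrawal $71 billion: bank balance sheets shrink → −$71B.
FX purchase $35 billion: just an asset swap on bank balance sheets → 0.
OMO purchase (from banks) $38 billion: just an asset swap on bank balance sheets → 0.
Currency deposit $28 billion: bank balance sheets expand → +$28B.
Government account inflow $56 billion: bank balance sheets shrink → −$56B.
Net: −71 + 0 + 0 + 28 − 56 = -$99 billion.

-$99 billion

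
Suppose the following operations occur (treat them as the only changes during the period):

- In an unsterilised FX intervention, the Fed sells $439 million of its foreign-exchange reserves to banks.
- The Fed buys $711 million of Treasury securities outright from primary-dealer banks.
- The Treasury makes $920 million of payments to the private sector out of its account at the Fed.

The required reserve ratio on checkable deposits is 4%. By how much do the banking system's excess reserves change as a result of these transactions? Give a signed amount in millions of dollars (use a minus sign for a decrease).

+$1155.2 million

FX sale $439 million: reserves −$439M, deposits 0.
OMO purchase (from banks) $711 million: reserves +$711M, deposits 0.
Government spending $920 million: reserves +$920M, deposits +$920M.
Totals: Δreserves = +$1192M, Δdeposits = +$920M.
Δrequired reserves = 4% × +$920M = +$36.8M.
Δexcess reserves = Δreserves − Δrequired = +$1192M − (+$36.8M) = +$1155.2 million.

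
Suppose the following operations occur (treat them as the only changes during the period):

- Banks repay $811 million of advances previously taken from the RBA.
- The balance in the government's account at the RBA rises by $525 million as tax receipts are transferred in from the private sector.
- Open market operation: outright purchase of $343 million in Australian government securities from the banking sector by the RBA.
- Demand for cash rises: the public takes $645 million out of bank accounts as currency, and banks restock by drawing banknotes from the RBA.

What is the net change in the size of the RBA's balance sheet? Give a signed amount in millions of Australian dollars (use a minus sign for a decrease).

-$468 million

RBA balance sheet:
  Assets:      Securities +$343M, Loans to banks −$811M
  Liabilities: Bank reserves −$1638M, Currency in circulation +$645M, Government deposits +$525M
Change in total RBA assets = -$468 million.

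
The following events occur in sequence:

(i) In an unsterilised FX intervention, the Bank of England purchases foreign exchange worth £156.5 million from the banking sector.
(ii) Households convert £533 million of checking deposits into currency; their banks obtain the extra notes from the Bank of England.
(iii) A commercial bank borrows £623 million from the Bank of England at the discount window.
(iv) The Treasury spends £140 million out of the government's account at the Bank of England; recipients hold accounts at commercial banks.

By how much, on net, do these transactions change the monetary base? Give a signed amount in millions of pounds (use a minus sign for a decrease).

Bank of England balance sheet:
  Assets:      Loans to banks +£623M, Foreign assets +£156.5M
  Liabilities: Bank reserves +£386.5M, Currency in circulation +£533M, Government deposits −£140M
Monetary base = currency + reserves: +£533M + (+£386.5M) = +£919.5 million.

+£919.5 million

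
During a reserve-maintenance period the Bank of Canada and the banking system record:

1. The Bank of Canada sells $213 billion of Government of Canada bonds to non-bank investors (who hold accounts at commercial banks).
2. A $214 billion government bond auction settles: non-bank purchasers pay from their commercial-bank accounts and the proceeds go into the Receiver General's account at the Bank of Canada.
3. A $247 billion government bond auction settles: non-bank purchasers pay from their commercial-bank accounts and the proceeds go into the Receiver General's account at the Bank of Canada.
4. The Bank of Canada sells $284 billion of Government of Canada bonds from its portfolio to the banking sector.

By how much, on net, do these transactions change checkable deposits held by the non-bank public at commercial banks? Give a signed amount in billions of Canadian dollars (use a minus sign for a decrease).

-$674 billion

Bank of Canada balance sheet:
  Assets:      Securities −$497B
  Liabilities: Bank reserves −$958B, Government deposits +$461B
Commercial banking system:
  Assets:      Reserves at CB −$958B, Securities +$284B
  Liabilities: Checkable deposits −$674B
So the change in checkable deposits held by the non-bank public at commercial banks is -$674 billion.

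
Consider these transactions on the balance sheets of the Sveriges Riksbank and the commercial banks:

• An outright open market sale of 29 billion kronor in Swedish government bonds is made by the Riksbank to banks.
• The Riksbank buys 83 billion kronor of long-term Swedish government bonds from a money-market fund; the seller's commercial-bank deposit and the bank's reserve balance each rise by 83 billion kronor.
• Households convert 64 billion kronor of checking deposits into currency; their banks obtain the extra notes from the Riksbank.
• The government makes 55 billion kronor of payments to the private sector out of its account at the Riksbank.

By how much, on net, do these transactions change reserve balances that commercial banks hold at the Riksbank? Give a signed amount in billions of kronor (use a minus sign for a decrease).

OMO sale (to banks) 29 billion kronor: the buying banks pay out of their reserve balances → −29B.
Asset purchase (from non-banks) 83 billion kronor: the Riksbank pays by crediting reserve accounts → +83B.
Currency withdrawal 64 billion kronor: banks swap reserves for currency → −64B.
Government spending 55 billion kronor: government payments flow into bank reserve accounts → +55B.
Net: −29 + 83 − 64 + 55 = +45 billion.

+45 billion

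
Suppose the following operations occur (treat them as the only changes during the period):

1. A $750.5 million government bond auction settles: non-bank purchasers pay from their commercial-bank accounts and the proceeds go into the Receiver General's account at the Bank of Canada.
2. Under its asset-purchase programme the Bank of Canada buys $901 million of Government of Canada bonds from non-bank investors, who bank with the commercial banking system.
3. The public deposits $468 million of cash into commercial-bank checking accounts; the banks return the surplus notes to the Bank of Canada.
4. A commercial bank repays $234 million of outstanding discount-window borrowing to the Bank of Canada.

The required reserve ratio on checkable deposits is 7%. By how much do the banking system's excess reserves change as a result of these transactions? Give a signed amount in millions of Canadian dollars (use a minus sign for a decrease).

Government account inflow $750.5 million: reserves −$750.5M, deposits −$750.5M.
Asset purchase (from non-banks) $901 million: reserves +$901M, deposits +$901M.
Currency deposit $468 million: reserves +$468M, deposits +$468M.
Discount-window repayment $234 million: reserves −$234M, deposits 0.
Totals: Δreserves = +$384.5M, Δdeposits = +$618.5M.
Δrequired reserves = 7% × +$618.5M = +$43.295M.
Δexcess reserves = Δreserves − Δrequired = +$384.5M − (+$43.295M) = +$341.205 million.

+$341.205 million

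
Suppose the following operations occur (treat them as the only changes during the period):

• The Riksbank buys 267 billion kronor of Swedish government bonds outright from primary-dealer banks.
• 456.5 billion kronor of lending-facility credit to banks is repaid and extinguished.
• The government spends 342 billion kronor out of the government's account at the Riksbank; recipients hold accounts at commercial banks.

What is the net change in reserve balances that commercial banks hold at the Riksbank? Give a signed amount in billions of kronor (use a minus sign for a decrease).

OMO purchase (from banks) 267 billion kronor: the Riksbank pays by crediting reserve accounts → +267B.
Discount-window repayment 456.5 billion kronor: repayment is debited from reserves → −456.5B.
Government spending 342 billion kronor: government payments flow into bank reserve accounts → +342B.
Net: 267 − 456.5 + 342 = +152.5 billion.

+152.5 billion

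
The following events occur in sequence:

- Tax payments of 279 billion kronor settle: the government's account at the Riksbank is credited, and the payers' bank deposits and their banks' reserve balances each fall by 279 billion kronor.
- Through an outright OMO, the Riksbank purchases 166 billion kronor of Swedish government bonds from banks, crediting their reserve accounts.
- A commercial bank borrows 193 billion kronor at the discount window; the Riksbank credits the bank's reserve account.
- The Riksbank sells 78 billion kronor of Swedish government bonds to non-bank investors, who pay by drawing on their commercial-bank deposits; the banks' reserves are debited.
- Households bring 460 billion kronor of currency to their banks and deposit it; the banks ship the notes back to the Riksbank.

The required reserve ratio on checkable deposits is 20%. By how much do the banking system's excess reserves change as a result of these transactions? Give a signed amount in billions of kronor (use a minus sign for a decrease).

Government account inflow 279 billion kronor: reserves −279B, deposits −279B.
OMO purchase (from banks) 166 billion kronor: reserves +166B, deposits 0.
Discount-window loan 193 billion kronor: reserves +193B, deposits 0.
Asset sale (to non-banks) 78 billion kronor: reserves −78B, deposits −78B.
Currency deposit 460 billion kronor: reserves +460B, deposits +460B.
Totals: Δreserves = +462B, Δdeposits = +103B.
Δrequired reserves = 20% × +103B = +20.6B.
Δexcess reserves = Δreserves − Δrequired = +462B − (+20.6B) = +441.4 billion.

+441.4 billion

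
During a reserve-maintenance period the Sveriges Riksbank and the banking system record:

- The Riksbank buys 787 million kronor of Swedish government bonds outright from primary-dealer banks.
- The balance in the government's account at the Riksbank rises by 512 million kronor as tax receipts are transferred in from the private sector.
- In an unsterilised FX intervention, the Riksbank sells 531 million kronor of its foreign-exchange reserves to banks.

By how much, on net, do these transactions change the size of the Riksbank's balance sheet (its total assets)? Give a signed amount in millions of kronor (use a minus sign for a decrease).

+256 million

Riksbank balance sheet:
  Assets:      Securities +787M, Foreign assets −531M
  Liabilities: Bank reserves −256M, Government deposits +512M
Change in total Riksbank assets = +256 million.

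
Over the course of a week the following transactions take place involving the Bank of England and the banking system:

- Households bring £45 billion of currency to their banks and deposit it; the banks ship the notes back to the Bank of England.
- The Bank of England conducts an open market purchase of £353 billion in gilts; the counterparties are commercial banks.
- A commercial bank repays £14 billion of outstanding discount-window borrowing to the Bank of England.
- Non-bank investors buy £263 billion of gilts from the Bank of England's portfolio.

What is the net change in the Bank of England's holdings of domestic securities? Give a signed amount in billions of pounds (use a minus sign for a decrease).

+£90 billion

Currency deposit £45 billion: the Bank of England's securities portfolio is untouched → 0.
OMO purchase (from banks) £353 billion: securities added to the Bank of England's portfolio → +£353B.
Discount-window repayment £14 billion: the Bank of England's securities portfolio is untouched → 0.
Asset sale (to non-banks) £263 billion: securities removed from the Bank of England's portfolio → −£263B.
Net: 0 + 353 + 0 − 263 = +£90 billion.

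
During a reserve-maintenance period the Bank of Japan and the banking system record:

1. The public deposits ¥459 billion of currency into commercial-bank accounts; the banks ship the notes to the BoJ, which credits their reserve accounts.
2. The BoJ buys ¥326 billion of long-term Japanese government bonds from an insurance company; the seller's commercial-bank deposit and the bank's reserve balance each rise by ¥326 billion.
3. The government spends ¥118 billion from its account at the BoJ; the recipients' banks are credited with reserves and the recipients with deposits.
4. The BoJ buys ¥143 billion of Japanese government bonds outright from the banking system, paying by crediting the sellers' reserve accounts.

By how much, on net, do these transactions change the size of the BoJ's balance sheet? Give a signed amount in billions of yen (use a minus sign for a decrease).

BoJ balance sheet:
  Assets:      Securities +¥469B
  Liabilities: Bank reserves +¥1046B, Currency in circulation −¥459B, Government deposits −¥118B
Commercial banking system:
  Assets:      Reserves at CB +¥1046B, Securities −¥143B
  Liabilities: Checkable deposits +¥903B
Change in total BoJ assets = +¥469 billion.

+¥469 billion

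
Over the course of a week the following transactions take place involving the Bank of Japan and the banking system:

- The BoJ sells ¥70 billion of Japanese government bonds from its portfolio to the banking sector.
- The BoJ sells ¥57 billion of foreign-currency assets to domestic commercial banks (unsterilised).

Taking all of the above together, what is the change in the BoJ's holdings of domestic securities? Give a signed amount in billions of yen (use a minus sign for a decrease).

-¥70 billion

OMO sale (to banks) ¥70 billion: securities removed from the BoJ's portfolio → −¥70B.
FX sale ¥57 billion: the BoJ's securities portfolio is untouched → 0.
Net: −70 + 0 = -¥70 billion.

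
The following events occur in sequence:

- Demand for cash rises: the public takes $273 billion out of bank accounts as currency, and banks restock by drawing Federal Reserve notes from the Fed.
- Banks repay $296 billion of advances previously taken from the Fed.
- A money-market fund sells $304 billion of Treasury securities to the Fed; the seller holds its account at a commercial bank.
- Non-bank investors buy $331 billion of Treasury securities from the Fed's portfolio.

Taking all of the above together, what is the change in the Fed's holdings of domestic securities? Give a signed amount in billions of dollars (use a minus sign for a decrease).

-$27 billion

Fed balance sheet:
  Assets:      Securities −$27B, Loans to banks −$296B
  Liabilities: Bank reserves −$596B, Currency in circulation +$273B
Commercial banking system:
  Assets:      Reserves at CB −$596B
  Liabilities: Checkable deposits −$300B, Borrowings from CB −$296B
So the change in the Fed's holdings of domestic securities is -$27 billion.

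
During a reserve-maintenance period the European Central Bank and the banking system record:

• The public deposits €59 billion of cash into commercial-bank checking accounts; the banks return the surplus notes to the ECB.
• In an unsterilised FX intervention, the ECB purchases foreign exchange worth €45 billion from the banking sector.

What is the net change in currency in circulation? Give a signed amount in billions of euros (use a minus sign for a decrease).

Currency deposit €59 billion: notes return to the central bank → −€59B.
FX purchase €45 billion: no currency enters or leaves circulation → 0.
Net: −59 + 0 = -€59 billion.

-€59 billion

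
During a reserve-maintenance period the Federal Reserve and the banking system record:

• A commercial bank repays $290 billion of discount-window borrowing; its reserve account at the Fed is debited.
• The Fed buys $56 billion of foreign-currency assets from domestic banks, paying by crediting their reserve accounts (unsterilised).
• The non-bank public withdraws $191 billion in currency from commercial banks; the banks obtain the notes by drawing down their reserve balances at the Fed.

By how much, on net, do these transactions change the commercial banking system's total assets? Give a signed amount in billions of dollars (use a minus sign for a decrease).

Discount-window repayment $290 billion: bank balance sheets shrink → −$290B.
FX purchase $56 billion: just an asset swap on bank balance sheets → 0.
Currency withdrawal $191 billion: bank balance sheets shrink → −$191B.
Net: −290 + 0 − 191 = -$481 billion.

-$481 billion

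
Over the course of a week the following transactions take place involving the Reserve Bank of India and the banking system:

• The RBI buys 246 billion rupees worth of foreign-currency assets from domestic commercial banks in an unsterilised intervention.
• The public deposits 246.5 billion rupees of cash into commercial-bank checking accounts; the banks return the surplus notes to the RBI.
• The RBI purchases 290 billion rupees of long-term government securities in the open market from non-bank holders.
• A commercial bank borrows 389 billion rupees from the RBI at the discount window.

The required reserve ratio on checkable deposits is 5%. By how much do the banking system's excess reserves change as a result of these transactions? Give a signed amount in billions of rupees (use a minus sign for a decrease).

+1144.675 billion

FX purchase 246 billion rupees: reserves +246B, deposits 0.
Currency deposit 246.5 billion rupees: reserves +246.5B, deposits +246.5B.
Asset purchase (from non-banks) 290 billion rupees: reserves +290B, deposits +290B.
Discount-window loan 389 billion rupees: reserves +389B, deposits 0.
Totals: Δreserves = +1171.5B, Δdeposits = +536.5B.
Δrequired reserves = 5% × +536.5B = +26.825B.
Δexcess reserves = Δreserves − Δrequired = +1171.5B − (+26.825B) = +1144.675 billion.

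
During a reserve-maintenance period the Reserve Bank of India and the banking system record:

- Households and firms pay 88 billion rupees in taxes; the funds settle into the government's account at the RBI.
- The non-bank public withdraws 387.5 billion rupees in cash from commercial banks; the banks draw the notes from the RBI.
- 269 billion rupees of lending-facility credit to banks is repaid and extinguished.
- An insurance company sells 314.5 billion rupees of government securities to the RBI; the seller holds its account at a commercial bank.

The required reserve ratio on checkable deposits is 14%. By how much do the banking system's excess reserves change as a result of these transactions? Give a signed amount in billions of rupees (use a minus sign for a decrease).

Government account inflow 88 billion rupees: reserves −88B, deposits −88B.
Currency withdrawal 387.5 billion rupees: reserves −387.5B, deposits −387.5B.
Discount-window repayment 269 billion rupees: reserves −269B, deposits 0.
Asset purchase (from non-banks) 314.5 billion rupees: reserves +314.5B, deposits +314.5B.
Totals: Δreserves = −430B, Δdeposits = −161B.
Δrequired reserves = 14% × −161B = −22.54B.
Δexcess reserves = Δreserves − Δrequired = −430B − (−22.54B) = -407.46 billion.

-407.46 billion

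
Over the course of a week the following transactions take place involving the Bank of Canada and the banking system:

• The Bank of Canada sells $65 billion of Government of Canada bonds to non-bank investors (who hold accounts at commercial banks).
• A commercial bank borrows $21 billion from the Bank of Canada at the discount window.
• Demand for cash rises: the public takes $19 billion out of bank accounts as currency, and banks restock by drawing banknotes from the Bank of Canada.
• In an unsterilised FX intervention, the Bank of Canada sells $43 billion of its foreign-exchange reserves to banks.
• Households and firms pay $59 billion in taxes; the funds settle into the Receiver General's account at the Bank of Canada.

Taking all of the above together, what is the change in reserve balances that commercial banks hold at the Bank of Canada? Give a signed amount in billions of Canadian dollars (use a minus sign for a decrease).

-$165 billion

Asset sale (to non-banks) $65 billion: the non-bank buyers' banks settle from reserves → −$65B.
Discount-window loan $21 billion: the loan is credited to the bank's reserve account → +$21B.
Currency withdrawal $19 billion: banks swap reserves for currency → −$19B.
FX sale $43 billion: the buying banks pay out of their reserve balances → −$43B.
Government account inflow $59 billion: funds move from bank reserves into the government account → −$59B.
Net: −65 + 21 − 19 − 43 − 59 = -$165 billion.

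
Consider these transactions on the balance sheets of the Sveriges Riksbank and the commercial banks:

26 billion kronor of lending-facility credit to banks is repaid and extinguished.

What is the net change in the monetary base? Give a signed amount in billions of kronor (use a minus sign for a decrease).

Discount-window repayment 26 billion kronor: Riksbank balance sheet contracts → −26B.

-26 billion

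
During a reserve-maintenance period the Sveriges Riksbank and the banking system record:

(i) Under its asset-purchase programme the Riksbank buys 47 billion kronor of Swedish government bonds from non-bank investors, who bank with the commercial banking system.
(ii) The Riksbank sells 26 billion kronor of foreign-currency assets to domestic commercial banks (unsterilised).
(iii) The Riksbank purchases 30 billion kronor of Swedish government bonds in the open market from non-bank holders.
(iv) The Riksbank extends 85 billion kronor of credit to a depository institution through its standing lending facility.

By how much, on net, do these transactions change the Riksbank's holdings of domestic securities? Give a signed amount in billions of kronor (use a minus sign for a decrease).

Asset purchase (from non-banks) 47 billion kronor: securities added to the Riksbank's portfolio → +47B.
FX sale 26 billion kronor: the Riksbank's securities portfolio is untouched → 0.
Asset purchase (from non-banks) 30 billion kronor: securities added to the Riksbank's portfolio → +30B.
Discount-window loan 85 billion kronor: the Riksbank's securities portfolio is untouched → 0.
Net: 47 + 0 + 30 + 0 = +77 billion.

+77 billion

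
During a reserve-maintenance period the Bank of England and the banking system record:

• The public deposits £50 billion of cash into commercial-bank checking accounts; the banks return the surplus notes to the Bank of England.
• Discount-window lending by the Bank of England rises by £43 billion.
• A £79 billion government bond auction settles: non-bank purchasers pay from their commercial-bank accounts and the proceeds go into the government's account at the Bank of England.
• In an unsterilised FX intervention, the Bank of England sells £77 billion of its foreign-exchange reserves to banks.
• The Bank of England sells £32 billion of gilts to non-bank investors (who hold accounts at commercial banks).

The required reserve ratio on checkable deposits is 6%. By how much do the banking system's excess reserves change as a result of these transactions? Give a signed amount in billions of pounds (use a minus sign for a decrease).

-£91.34 billion

Currency deposit £50 billion: reserves +£50B, deposits +£50B.
Discount-window loan £43 billion: reserves +£43B, deposits 0.
Government account inflow £79 billion: reserves −£79B, deposits −£79B.
FX sale £77 billion: reserves −£77B, deposits 0.
Asset sale (to non-banks) £32 billion: reserves −£32B, deposits −£32B.
Totals: Δreserves = −£95B, Δdeposits = −£61B.
Δrequired reserves = 6% × −£61B = −£3.66B.
Δexcess reserves = Δreserves − Δrequired = −£95B − (−£3.66B) = -£91.34 billion.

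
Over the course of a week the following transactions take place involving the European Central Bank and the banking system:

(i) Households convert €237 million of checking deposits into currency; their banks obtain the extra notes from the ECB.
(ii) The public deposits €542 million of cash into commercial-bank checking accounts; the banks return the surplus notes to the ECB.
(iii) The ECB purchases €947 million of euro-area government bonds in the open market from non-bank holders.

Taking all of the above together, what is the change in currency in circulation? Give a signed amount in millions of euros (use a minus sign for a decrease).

Currency withdrawal €237 million: notes leave the central bank → +€237M.
Currency deposit €542 million: notes return to the central bank → −€542M.
Asset purchase (from non-banks) €947 million: no currency enters or leaves circulation → 0.
Net: 237 − 542 + 0 = -€305 million.

-€305 million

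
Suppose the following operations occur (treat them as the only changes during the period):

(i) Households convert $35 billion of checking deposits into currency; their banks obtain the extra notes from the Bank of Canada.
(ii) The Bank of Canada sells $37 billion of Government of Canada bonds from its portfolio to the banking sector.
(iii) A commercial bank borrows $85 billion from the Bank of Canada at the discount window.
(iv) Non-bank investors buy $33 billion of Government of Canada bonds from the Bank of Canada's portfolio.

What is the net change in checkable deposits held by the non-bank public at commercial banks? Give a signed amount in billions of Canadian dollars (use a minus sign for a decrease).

-$68 billion

Bank of Canada balance sheet:
  Assets:      Securities −$70B, Loans to banks +$85B
  Liabilities: Bank reserves −$20B, Currency in circulation +$35B
Commercial banking system:
  Assets:      Reserves at CB −$20B, Securities +$37B
  Liabilities: Checkable deposits −$68B, Borrowings from CB +$85B
So the change in checkable deposits held by the non-bank public at commercial banks is -$68 billion.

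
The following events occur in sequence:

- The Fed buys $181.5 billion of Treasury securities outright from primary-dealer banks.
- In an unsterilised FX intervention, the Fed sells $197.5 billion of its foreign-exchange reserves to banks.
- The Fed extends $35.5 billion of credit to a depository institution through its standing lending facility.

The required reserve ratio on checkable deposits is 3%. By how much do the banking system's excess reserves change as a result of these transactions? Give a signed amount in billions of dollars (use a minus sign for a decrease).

OMO purchase (from banks) $181.5 billion: reserves +$181.5B, deposits 0.
FX sale $197.5 billion: reserves −$197.5B, deposits 0.
Discount-window loan $35.5 billion: reserves +$35.5B, deposits 0.
Totals: Δreserves = +$19.5B, Δdeposits = 0.
Δrequired reserves = 3% × 0 = 0.
Δexcess reserves = Δreserves − Δrequired = +$19.5B − (0) = +$19.5 billion.

+$19.5 billion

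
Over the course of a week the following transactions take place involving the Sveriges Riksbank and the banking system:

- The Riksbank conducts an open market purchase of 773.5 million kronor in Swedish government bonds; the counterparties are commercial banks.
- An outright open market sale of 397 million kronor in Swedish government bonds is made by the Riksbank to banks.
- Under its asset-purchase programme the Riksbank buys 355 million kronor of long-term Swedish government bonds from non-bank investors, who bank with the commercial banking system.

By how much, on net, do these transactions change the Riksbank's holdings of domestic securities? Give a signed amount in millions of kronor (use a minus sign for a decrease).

+731.5 million

OMO purchase (from banks) 773.5 million kronor: securities added to the Riksbank's portfolio → +773.5M.
OMO sale (to banks) 397 million kronor: securities removed from the Riksbank's portfolio → −397M.
Asset purchase (from non-banks) 355 million kronor: securities added to the Riksbank's portfolio → +355M.
Net: 773.5 − 397 + 355 = +731.5 million.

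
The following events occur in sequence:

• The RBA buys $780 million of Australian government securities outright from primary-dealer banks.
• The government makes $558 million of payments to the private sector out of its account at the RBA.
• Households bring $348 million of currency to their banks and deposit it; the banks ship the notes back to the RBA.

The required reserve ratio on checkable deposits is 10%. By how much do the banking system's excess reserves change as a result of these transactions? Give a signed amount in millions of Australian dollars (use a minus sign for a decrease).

OMO purchase (from banks) $780 million: reserves +$780M, deposits 0.
Government spending $558 million: reserves +$558M, deposits +$558M.
Currency deposit $348 million: reserves +$348M, deposits +$348M.
Totals: Δreserves = +$1686M, Δdeposits = +$906M.
Δrequired reserves = 10% × +$906M = +$90.6M.
Δexcess reserves = Δreserves − Δrequired = +$1686M − (+$90.6M) = +$1595.4 million.

+$1595.4 million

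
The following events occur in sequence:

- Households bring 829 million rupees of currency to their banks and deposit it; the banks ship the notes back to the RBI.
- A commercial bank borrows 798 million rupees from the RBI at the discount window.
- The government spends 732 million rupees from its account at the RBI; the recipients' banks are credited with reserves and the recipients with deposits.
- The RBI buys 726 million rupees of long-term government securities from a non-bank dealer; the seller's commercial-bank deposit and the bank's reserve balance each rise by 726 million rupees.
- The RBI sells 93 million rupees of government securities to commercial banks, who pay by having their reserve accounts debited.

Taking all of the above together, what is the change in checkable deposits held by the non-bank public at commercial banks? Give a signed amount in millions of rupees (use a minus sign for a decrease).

+2287 million

Currency deposit 829 million rupees: non-bank counterparties' bank balances rise → +829M.
Discount-window loan 798 million rupees: the counterparty is a bank, so public deposits are unchanged → 0.
Government spending 732 million rupees: non-bank counterparties' bank balances rise → +732M.
Asset purchase (from non-banks) 726 million rupees: non-bank counterparties' bank balances rise → +726M.
OMO sale (to banks) 93 million rupees: the counterparty is a bank, so public deposits are unchanged → 0.
Net: 829 + 0 + 732 + 726 + 0 = +2287 million.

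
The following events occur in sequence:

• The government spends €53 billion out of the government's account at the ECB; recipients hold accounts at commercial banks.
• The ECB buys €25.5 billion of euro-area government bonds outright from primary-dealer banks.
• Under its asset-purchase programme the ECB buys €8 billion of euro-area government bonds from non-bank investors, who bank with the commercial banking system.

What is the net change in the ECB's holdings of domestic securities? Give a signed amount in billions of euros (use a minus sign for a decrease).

ECB balance sheet:
  Assets:      Securities +€33.5B
  Liabilities: Bank reserves +€86.5B, Government deposits −€53B
Commercial banking system:
  Assets:      Reserves at CB +€86.5B, Securities −€25.5B
  Liabilities: Checkable deposits +€61B
So the change in the ECB's holdings of domestic securities is +€33.5 billion.

+€33.5 billion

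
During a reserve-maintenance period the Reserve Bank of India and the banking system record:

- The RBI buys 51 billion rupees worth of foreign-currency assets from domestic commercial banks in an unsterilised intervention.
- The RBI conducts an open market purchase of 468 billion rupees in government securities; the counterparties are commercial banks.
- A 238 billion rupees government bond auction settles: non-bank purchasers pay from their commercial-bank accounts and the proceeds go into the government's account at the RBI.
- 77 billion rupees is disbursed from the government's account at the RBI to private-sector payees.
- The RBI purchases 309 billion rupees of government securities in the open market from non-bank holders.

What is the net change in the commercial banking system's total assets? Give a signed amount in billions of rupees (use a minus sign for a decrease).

+148 billion

RBI balance sheet:
  Assets:      Securities +777B, Foreign assets +51B
  Liabilities: Bank reserves +667B, Government deposits +161B
Commercial banking system:
  Assets:      Reserves at CB +667B, Securities −468B, Foreign assets −51B
  Liabilities: Checkable deposits +148B
Change in total bank assets = +148 billion.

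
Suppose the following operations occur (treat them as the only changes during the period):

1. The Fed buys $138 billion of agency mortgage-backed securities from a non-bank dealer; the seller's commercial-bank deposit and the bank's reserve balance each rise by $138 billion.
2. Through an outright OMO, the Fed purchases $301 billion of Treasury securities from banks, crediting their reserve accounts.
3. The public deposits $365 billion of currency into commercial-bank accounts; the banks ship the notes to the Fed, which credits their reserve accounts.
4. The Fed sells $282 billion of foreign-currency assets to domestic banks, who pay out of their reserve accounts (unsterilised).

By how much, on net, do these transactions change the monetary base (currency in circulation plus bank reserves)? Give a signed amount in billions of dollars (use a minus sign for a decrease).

Asset purchase (from non-banks) $138 billion: Fed balance sheet expands → +$138B.
OMO purchase (from banks) $301 billion: Fed balance sheet expands → +$301B.
Currency deposit $365 billion: just a shift between currency and reserves — both are base money → 0.
FX sale $282 billion: Fed balance sheet contracts → −$282B.
Net: 138 + 301 + 0 − 282 = +$157 billion.

+$157 billion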